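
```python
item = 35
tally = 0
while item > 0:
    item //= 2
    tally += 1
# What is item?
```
Trace:
  item=35
  item=35, tally=0
  item=17, tally=1
  item=8, tally=2
  item=4, tally=3
  item=2, tally=4
  item=1, tally=5
  item=0, tally=6

Final answer: 0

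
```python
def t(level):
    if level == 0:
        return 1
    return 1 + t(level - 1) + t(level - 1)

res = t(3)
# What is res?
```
Call trace (a repeated sub-call is expanded the first time; later identical calls just restate its return value):
t(level=3)
  t(level=2)
    t(level=1)
      t(level=0)
      -> return 1
      t(level=0)
      -> return 1
    -> return 3
    t(level=1) -> return 3  (same call as traced above)
  -> return 7
  t(level=2) -> return 7  (same call as traced above)
-> return 15

Final answer: 15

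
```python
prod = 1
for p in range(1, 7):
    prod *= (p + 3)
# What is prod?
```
Trace:
  prod=1
  prod=4, p=1
  prod=20, p=2
  prod=120, p=3
  prod=840, p=4
  prod=6720, p=5
  prod=60480, p=6

Final answer: 60480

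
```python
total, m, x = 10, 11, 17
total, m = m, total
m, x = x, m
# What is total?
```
Trace:
  total=10, m=11, x=17
  total=11, m=10, x=17
  total=11, m=17, x=10

Final answer: 11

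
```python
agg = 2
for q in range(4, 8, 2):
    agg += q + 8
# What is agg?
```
Trace:
  agg=2
  agg=14, q=4
  agg=28, q=6

Final answer: 28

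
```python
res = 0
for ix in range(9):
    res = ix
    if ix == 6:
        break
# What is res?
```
Trace:
  res=0
  res=0, ix=0
  res=1, ix=1
  res=2, ix=2
  res=3, ix=3
  res=4, ix=4
  res=5, ix=5
  res=6, ix=6

Final answer: 6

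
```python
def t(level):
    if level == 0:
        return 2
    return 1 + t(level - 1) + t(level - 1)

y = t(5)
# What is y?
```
Call trace (a repeated sub-call is expanded the first time; later identical calls just restate its return value):
t(level=5)
  t(level=4)
    t(level=3)
      t(level=2)
        t(level=1)
          t(level=0)
          -> return 2
          t(level=0)
          -> return 2
        -> return 5
        t(level=1) -> return 5  (same call as traced above)
      -> return 11
      t(level=2) -> return 11  (same call as traced above)
    -> return 23
    t(level=3) -> return 23  (same call as traced above)
  -> return 47
  t(level=4) -> return 47  (same call as traced above)
-> return 95

Final answer: 95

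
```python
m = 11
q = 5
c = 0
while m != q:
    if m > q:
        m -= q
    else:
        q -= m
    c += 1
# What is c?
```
Trace:
  m=11
  m=11, q=5
  m=11, q=5, c=0
  m=6, q=5, c=1
  m=1, q=5, c=2
  m=1, q=4, c=3
  m=1, q=3, c=4
  m=1, q=2, c=5
  m=1, q=1, c=6

Final answer: 6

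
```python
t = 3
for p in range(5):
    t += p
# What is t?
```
Trace:
  t=3
  t=3, p=0
  t=4, p=1
  t=6, p=2
  t=9, p=3
  t=13, p=4

Final answer: 13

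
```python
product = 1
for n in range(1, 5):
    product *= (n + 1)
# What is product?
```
Trace:
  product=1
  product=2, n=1
  product=6, n=2
  product=24, n=3
  product=120, n=4

Final answer: 120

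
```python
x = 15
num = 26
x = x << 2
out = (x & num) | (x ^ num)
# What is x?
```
Trace:
  x=15
  x=15, num=26
  x=60, num=26
  x=60, num=26, out=62

Final answer: 60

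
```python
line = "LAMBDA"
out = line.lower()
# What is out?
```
Trace:
  line='LAMBDA'
  line='LAMBDA', out='lambda'

Final answer: 'lambda'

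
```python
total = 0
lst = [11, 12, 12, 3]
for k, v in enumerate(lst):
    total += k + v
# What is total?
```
Trace:
  total=0
  total=11, k=0, v=11
  total=24, k=1, v=12
  total=38, k=2, v=12
  total=44, k=3, v=3

Final answer: 44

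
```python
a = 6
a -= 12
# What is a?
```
Trace:
  a=6
  a=-6

Final answer: -6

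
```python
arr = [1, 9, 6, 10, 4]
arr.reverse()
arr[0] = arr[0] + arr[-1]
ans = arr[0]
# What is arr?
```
Trace:
  arr=[1, 9, 6, 10, 4]
  arr=[4, 10, 6, 9, 1]
  arr=[5, 10, 6, 9, 1]
  arr=[5, 10, 6, 9, 1], ans=5

Final answer: [5, 10, 6, 9, 1]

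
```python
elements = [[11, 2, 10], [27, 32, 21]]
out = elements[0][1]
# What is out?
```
Trace:
  elements=[[11, 2, 10], [27, 32, 21]]
  elements=[[11, 2, 10], [27, 32, 21]], out=2

Final answer: 2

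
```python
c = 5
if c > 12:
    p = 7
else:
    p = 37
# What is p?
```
Trace:
  c=5
  c=5, p=37

Final answer: 37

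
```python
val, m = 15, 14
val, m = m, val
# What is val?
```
Trace:
  val=15, m=14
  val=14, m=15

Final answer: 14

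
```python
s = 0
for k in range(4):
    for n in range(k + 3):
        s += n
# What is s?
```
Trace:
  s=0
  s=0, k=0, n=0
  s=1, k=0, n=1
  s=3, k=0, n=2
  s=3, k=1, n=0
  s=4, k=1, n=1
  s=6, k=1, n=2
  s=9, k=1, n=3
  s=9, k=2, n=0
  s=10, k=2, n=1
  s=12, k=2, n=2
  s=15, k=2, n=3
  s=19, k=2, n=4
  s=19, k=3, n=0
  s=20, k=3, n=1
  s=22, k=3, n=2
  s=25, k=3, n=3
  s=29, k=3, n=4
  s=34, k=3, n=5

Final answer: 34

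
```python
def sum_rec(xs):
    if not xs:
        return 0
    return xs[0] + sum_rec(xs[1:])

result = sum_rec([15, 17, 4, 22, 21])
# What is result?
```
Call trace:
sum_rec(xs=[15, 17, 4, 22, 21])
  sum_rec(xs=[17, 4, 22, 21])
    sum_rec(xs=[4, 22, 21])
      sum_rec(xs=[22, 21])
        sum_rec(xs=[21])
          sum_rec(xs=[])
          -> return 0
        -> return 21
      -> return 43
    -> return 47
  -> return 64
-> return 79

Final answer: 79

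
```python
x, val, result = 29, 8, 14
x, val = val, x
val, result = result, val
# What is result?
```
Trace:
  x=29, val=8, result=14
  x=8, val=29, result=14
  x=8, val=14, result=29

Final answer: 29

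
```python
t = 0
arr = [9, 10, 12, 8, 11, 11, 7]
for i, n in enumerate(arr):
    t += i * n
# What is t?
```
Trace:
  t=0
  t=0, i=0, n=9
  t=10, i=1, n=10
  t=34, i=2, n=12
  t=58, i=3, n=8
  t=102, i=4, n=11
  t=157, i=5, n=11
  t=199, i=6, n=7

Final answer: 199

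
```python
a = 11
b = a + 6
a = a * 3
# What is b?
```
Trace:
  a=11
  a=11, b=17
  a=33, b=17

Final answer: 17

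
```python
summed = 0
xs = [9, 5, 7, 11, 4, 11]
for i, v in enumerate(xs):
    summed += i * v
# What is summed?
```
Trace:
  summed=0
  summed=0, i=0, v=9
  summed=5, i=1, v=5
  summed=19, i=2, v=7
  summed=52, i=3, v=11
  summed=68, i=4, v=4
  summed=123, i=5, v=11

Final answer: 123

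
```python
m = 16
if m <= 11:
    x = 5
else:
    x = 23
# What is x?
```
Trace:
  m=16
  m=16, x=23

Final answer: 23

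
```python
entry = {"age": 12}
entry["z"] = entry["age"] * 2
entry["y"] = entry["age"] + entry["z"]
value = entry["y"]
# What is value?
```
Trace:
  entry={'age': 12}
  entry={'age': 12, 'z': 24}
  entry={'age': 12, 'z': 24, 'y': 36}
  entry={'age': 12, 'z': 24, 'y': 36}, value=36

Final answer: 36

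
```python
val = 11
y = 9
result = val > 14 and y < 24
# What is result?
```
Trace:
  val=11
  val=11, y=9
  val=11, y=9, result=False

Final answer: False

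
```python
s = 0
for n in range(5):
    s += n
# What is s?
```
Trace:
  s=0
  s=0, n=0
  s=1, n=1
  s=3, n=2
  s=6, n=3
  s=10, n=4

Final answer: 10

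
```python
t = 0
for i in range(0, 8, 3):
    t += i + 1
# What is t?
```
Trace:
  t=0
  t=1, i=0
  t=5, i=3
  t=12, i=6

Final answer: 12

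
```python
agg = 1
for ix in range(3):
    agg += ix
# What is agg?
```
Trace:
  agg=1
  agg=1, ix=0
  agg=2, ix=1
  agg=4, ix=2

Final answer: 4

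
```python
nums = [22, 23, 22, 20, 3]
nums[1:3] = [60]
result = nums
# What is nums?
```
Trace:
  nums=[22, 23, 22, 20, 3]
  nums=[22, 60, 20, 3]
  nums=[22, 60, 20, 3], result=[22, 60, 20, 3]

Final answer: [22, 60, 20, 3]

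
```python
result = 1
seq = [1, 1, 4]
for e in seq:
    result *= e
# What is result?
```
Trace:
  result=1
  result=1, e=1
  result=1, e=1
  result=4, e=4

Final answer: 4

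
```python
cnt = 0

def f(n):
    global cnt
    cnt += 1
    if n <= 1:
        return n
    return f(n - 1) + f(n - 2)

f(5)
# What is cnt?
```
Call trace (a repeated sub-call is expanded the first time; later identical calls just restate its return value):
f(n=5)
  f(n=4)
    f(n=3)
      f(n=2)
        f(n=1)
        -> return 1
        f(n=0)
        -> return 0
      -> return 1
      f(n=1)
      -> return 1
    -> return 2
    f(n=2) -> return 1  (same call as traced above)
  -> return 3
  f(n=3) -> return 2  (same call as traced above)
-> return 5

cnt is incremented once per call, so count the calls in each subtree. Let C(n) = number of calls made by f(n).
C(0) = C(1) = 1 (base case, no recursion); C(n) = 1 + C(n - 1) + C(n - 2) otherwise.
C(2) = 1 + C(1) + C(0) = 1 + 1 + 1 = 3
C(3) = 1 + C(2) + C(1) = 1 + 3 + 1 = 5
C(4) = 1 + C(3) + C(2) = 1 + 5 + 3 = 9
C(5) = 1 + C(4) + C(3) = 1 + 9 + 5 = 15
cnt = C(5) = 15

Final answer: 15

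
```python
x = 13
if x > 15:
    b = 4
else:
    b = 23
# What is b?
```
Trace:
  x=13
  x=13, b=23

Final answer: 23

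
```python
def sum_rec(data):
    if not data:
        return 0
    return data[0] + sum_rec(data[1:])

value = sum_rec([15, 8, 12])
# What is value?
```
Call trace:
sum_rec(data=[15, 8, 12])
  sum_rec(data=[8, 12])
    sum_rec(data=[12])
      sum_rec(data=[])
      -> return 0
    -> return 12
  -> return 20
-> return 35

Final answer: 35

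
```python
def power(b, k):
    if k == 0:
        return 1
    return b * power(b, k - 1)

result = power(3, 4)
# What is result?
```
Call trace:
power(b=3, k=4)
  power(b=3, k=3)
    power(b=3, k=2)
      power(b=3, k=1)
        power(b=3, k=0)
        -> return 1
      -> return 3
    -> return 9
  -> return 27
-> return 81

Final answer: 81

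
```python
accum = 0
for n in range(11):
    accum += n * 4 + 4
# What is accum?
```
Trace:
  accum=0
  accum=4, n=0
  accum=12, n=1
  accum=24, n=2
  accum=40, n=3
  accum=60, n=4
  accum=84, n=5
  accum=112, n=6
  accum=144, n=7
  accum=180, n=8
  accum=220, n=9
  accum=264, n=10

Final answer: 264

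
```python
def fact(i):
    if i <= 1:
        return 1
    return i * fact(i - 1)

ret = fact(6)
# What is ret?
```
Call trace:
fact(i=6)
  fact(i=5)
    fact(i=4)
      fact(i=3)
        fact(i=2)
          fact(i=1)
          -> return 1
        -> return 2
      -> return 6
    -> return 24
  -> return 120
-> return 720

Final answer: 720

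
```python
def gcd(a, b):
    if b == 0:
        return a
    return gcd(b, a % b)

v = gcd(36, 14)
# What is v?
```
Call trace:
gcd(a=36, b=14)
  gcd(a=14, b=8)
    gcd(a=8, b=6)
      gcd(a=6, b=2)
        gcd(a=2, b=0)
        -> return 2
      -> return 2
    -> return 2
  -> return 2
-> return 2

Final answer: 2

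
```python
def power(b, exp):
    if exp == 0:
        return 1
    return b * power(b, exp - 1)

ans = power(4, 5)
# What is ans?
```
Call trace:
power(b=4, exp=5)
  power(b=4, exp=4)
    power(b=4, exp=3)
      power(b=4, exp=2)
        power(b=4, exp=1)
          power(b=4, exp=0)
          -> return 1
        -> return 4
      -> return 16
    -> return 64
  -> return 256
-> return 1024

Final answer: 1024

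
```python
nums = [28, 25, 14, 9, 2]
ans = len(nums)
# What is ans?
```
Trace:
  nums=[28, 25, 14, 9, 2]
  nums=[28, 25, 14, 9, 2], ans=5

Final answer: 5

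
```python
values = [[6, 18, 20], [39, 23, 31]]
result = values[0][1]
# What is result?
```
Trace:
  values=[[6, 18, 20], [39, 23, 31]]
  values=[[6, 18, 20], [39, 23, 31]], result=18

Final answer: 18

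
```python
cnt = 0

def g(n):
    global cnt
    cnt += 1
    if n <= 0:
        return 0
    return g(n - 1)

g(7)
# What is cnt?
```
Call trace:
g(n=7)
  g(n=6)
    g(n=5)
      g(n=4)
        g(n=3)
          g(n=2)
            g(n=1)
              g(n=0)
              -> return 0
            -> return 0
          -> return 0
        -> return 0
      -> return 0
    -> return 0
  -> return 0
-> return 0

cnt is incremented once per call. g is entered once for each n = 7, 6, 5, 4, 3, 2, 1, 0 (the n <= 0 call returns without recursing), i.e. 7 + 1 calls.
cnt = 8

Final answer: 8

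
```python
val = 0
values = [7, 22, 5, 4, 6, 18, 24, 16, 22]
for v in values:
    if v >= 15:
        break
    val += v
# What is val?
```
Trace:
  val=0
  val=7, v=7
  val=7, v=22

Final answer: 7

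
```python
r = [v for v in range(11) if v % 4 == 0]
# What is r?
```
Trace:
  v=0
  v=1
  v=2
  v=3
  v=4
  v=5
  v=6
  v=7
  v=8
  v=9
  v=10
  r=[0, 4, 8]

Final answer: [0, 4, 8]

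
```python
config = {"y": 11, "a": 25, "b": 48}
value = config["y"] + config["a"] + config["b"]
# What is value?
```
Trace:
  config={'y': 11, 'a': 25, 'b': 48}
  config={'y': 11, 'a': 25, 'b': 48}, value=84

Final answer: 84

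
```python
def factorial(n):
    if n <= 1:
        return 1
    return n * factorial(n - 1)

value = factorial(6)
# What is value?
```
Call trace:
factorial(n=6)
  factorial(n=5)
    factorial(n=4)
      factorial(n=3)
        factorial(n=2)
          factorial(n=1)
          -> return 1
        -> return 2
      -> return 6
    -> return 24
  -> return 120
-> return 720

Final answer: 720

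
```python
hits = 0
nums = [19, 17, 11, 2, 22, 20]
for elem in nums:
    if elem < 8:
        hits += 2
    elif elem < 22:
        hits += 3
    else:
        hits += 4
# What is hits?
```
Trace:
  hits=0
  hits=3, elem=19
  hits=6, elem=17
  hits=9, elem=11
  hits=11, elem=2
  hits=15, elem=22
  hits=18, elem=20

Final answer: 18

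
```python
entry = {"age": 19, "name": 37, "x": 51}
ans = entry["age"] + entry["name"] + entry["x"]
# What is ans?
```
Trace:
  entry={'age': 19, 'name': 37, 'x': 51}
  entry={'age': 19, 'name': 37, 'x': 51}, ans=107

Final answer: 107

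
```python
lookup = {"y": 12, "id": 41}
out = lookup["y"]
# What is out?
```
Trace:
  lookup={'y': 12, 'id': 41}
  lookup={'y': 12, 'id': 41}, out=12

Final answer: 12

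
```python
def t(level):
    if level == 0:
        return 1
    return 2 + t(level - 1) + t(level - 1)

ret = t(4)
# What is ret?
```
Call trace (a repeated sub-call is expanded the first time; later identical calls just restate its return value):
t(level=4)
  t(level=3)
    t(level=2)
      t(level=1)
        t(level=0)
        -> return 1
        t(level=0)
        -> return 1
      -> return 4
      t(level=1) -> return 4  (same call as traced above)
    -> return 10
    t(level=2) -> return 10  (same call as traced above)
  -> return 22
  t(level=3) -> return 22  (same call as traced above)
-> return 46

Final answer: 46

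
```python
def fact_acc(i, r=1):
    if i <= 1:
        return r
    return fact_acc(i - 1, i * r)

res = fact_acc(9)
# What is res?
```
Call trace:
fact_acc(i=9, r=1)
  fact_acc(i=8, r=9)
    fact_acc(i=7, r=72)
      fact_acc(i=6, r=504)
        fact_acc(i=5, r=3024)
          fact_acc(i=4, r=15120)
            fact_acc(i=3, r=60480)
              fact_acc(i=2, r=181440)
                fact_acc(i=1, r=362880)
                -> return 362880
              -> return 362880
            -> return 362880
          -> return 362880
        -> return 362880
      -> return 362880
    -> return 362880
  -> return 362880
-> return 362880

Final answer: 362880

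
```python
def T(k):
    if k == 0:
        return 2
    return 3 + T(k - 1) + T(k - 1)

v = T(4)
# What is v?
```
Call trace (a repeated sub-call is expanded the first time; later identical calls just restate its return value):
T(k=4)
  T(k=3)
    T(k=2)
      T(k=1)
        T(k=0)
        -> return 2
        T(k=0)
        -> return 2
      -> return 7
      T(k=1) -> return 7  (same call as traced above)
    -> return 17
    T(k=2) -> return 17  (same call as traced above)
  -> return 37
  T(k=3) -> return 37  (same call as traced above)
-> return 77

Final answer: 77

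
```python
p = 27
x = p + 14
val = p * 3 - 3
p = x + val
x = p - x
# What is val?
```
Trace:
  p=27
  p=27, x=41
  p=27, x=41, val=78
  p=119, x=41, val=78
  p=119, x=78, val=78

Final answer: 78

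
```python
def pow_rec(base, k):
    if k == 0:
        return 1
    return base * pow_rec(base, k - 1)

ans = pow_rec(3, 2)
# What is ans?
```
Call trace:
pow_rec(base=3, k=2)
  pow_rec(base=3, k=1)
    pow_rec(base=3, k=0)
    -> return 1
  -> return 3
-> return 9

Final answer: 9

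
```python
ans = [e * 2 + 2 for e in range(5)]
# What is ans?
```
Trace:
  e=0
  e=1
  e=2
  e=3
  e=4
  ans=[2, 4, 6, 8, 10]

Final answer: [2, 4, 6, 8, 10]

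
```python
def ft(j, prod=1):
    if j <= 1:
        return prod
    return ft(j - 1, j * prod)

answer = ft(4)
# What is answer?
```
Call trace:
ft(j=4, prod=1)
  ft(j=3, prod=4)
    ft(j=2, prod=12)
      ft(j=1, prod=24)
      -> return 24
    -> return 24
  -> return 24
-> return 24

Final answer: 24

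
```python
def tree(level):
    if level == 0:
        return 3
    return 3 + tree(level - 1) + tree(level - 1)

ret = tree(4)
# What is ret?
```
Call trace (a repeated sub-call is expanded the first time; later identical calls just restate its return value):
tree(level=4)
  tree(level=3)
    tree(level=2)
      tree(level=1)
        tree(level=0)
        -> return 3
        tree(level=0)
        -> return 3
      -> return 9
      tree(level=1) -> return 9  (same call as traced above)
    -> return 21
    tree(level=2) -> return 21  (same call as traced above)
  -> return 45
  tree(level=3) -> return 45  (same call as traced above)
-> return 93

Final answer: 93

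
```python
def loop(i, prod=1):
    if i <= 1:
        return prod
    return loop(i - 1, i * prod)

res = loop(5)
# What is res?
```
Call trace:
loop(i=5, prod=1)
  loop(i=4, prod=5)
    loop(i=3, prod=20)
      loop(i=2, prod=60)
        loop(i=1, prod=120)
        -> return 120
      -> return 120
    -> return 120
  -> return 120
-> return 120

Final answer: 120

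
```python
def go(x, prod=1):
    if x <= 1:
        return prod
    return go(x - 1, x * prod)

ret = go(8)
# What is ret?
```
Call trace:
go(x=8, prod=1)
  go(x=7, prod=8)
    go(x=6, prod=56)
      go(x=5, prod=336)
        go(x=4, prod=1680)
          go(x=3, prod=6720)
            go(x=2, prod=20160)
              go(x=1, prod=40320)
              -> return 40320
            -> return 40320
          -> return 40320
        -> return 40320
      -> return 40320
    -> return 40320
  -> return 40320
-> return 40320

Final answer: 40320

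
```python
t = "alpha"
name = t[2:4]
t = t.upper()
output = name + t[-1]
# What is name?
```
Trace:
  t='alpha'
  t='alpha', name='ph'
  t='ALPHA', name='ph'
  t='ALPHA', name='ph', output='phA'

Final answer: 'ph'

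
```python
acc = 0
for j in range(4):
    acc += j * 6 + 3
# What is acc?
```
Trace:
  acc=0
  acc=3, j=0
  acc=12, j=1
  acc=27, j=2
  acc=48, j=3

Final answer: 48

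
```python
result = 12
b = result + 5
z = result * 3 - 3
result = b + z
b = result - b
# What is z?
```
Trace:
  result=12
  result=12, b=17
  result=12, b=17, z=33
  result=50, b=17, z=33
  result=50, b=33, z=33

Final answer: 33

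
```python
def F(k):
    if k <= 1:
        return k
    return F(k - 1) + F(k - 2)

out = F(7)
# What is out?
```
Call trace (a repeated sub-call is expanded the first time; later identical calls just restate its return value):
F(k=7)
  F(k=6)
    F(k=5)
      F(k=4)
        F(k=3)
          F(k=2)
            F(k=1)
            -> return 1
            F(k=0)
            -> return 0
          -> return 1
          F(k=1)
          -> return 1
        -> return 2
        F(k=2) -> return 1  (same call as traced above)
      -> return 3
      F(k=3) -> return 2  (same call as traced above)
    -> return 5
    F(k=4) -> return 3  (same call as traced above)
  -> return 8
  F(k=5) -> return 5  (same call as traced above)
-> return 13

Final answer: 13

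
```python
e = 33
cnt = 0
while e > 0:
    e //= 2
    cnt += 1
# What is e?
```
Trace:
  e=33
  e=33, cnt=0
  e=16, cnt=1
  e=8, cnt=2
  e=4, cnt=3
  e=2, cnt=4
  e=1, cnt=5
  e=0, cnt=6

Final answer: 0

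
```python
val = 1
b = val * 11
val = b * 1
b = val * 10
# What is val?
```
Trace:
  val=1
  val=1, b=11
  val=11, b=11
  val=11, b=110

Final answer: 11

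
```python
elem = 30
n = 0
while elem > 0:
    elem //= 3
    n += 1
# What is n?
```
Trace:
  elem=30
  elem=30, n=0
  elem=10, n=1
  elem=3, n=2
  elem=1, n=3
  elem=0, n=4

Final answer: 4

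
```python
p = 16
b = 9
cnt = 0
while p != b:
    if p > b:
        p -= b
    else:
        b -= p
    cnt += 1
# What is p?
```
Trace:
  p=16
  p=16, b=9
  p=16, b=9, cnt=0
  p=7, b=9, cnt=1
  p=7, b=2, cnt=2
  p=5, b=2, cnt=3
  p=3, b=2, cnt=4
  p=1, b=2, cnt=5
  p=1, b=1, cnt=6

Final answer: 1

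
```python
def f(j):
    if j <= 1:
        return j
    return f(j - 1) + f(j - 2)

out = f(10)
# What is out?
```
Call trace (a repeated sub-call is expanded the first time; later identical calls just restate its return value):
f(j=10)
  f(j=9)
    f(j=8)
      f(j=7)
        f(j=6)
          f(j=5)
            f(j=4)
              f(j=3)
                f(j=2)
                  f(j=1)
                  -> return 1
                  f(j=0)
                  -> return 0
                -> return 1
                f(j=1)
                -> return 1
              -> return 2
              f(j=2) -> return 1  (same call as traced above)
            -> return 3
            f(j=3) -> return 2  (same call as traced above)
          -> return 5
          f(j=4) -> return 3  (same call as traced above)
        -> return 8
        f(j=5) -> return 5  (same call as traced above)
      -> return 13
      f(j=6) -> return 8  (same call as traced above)
    -> return 21
    f(j=7) -> return 13  (same call as traced above)
  -> return 34
  f(j=8) -> return 21  (same call as traced above)
-> return 55

Final answer: 55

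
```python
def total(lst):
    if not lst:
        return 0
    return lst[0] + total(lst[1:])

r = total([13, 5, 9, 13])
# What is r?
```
Call trace:
total(lst=[13, 5, 9, 13])
  total(lst=[5, 9, 13])
    total(lst=[9, 13])
      total(lst=[13])
        total(lst=[])
        -> return 0
      -> return 13
    -> return 22
  -> return 27
-> return 40

Final answer: 40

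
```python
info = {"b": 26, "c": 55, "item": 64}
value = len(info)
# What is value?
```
Trace:
  info={'b': 26, 'c': 55, 'item': 64}
  info={'b': 26, 'c': 55, 'item': 64}, value=3

Final answer: 3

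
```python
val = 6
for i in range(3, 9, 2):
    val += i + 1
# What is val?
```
Trace:
  val=6
  val=10, i=3
  val=16, i=5
  val=24, i=7

Final answer: 24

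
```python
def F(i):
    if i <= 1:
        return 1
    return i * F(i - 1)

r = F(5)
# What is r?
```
Call trace:
F(i=5)
  F(i=4)
    F(i=3)
      F(i=2)
        F(i=1)
        -> return 1
      -> return 2
    -> return 6
  -> return 24
-> return 120

Final answer: 120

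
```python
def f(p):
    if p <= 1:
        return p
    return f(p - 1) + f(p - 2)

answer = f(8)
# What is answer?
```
Call trace (a repeated sub-call is expanded the first time; later identical calls just restate its return value):
f(p=8)
  f(p=7)
    f(p=6)
      f(p=5)
        f(p=4)
          f(p=3)
            f(p=2)
              f(p=1)
              -> return 1
              f(p=0)
              -> return 0
            -> return 1
            f(p=1)
            -> return 1
          -> return 2
          f(p=2) -> return 1  (same call as traced above)
        -> return 3
        f(p=3) -> return 2  (same call as traced above)
      -> return 5
      f(p=4) -> return 3  (same call as traced above)
    -> return 8
    f(p=5) -> return 5  (same call as traced above)
  -> return 13
  f(p=6) -> return 8  (same call as traced above)
-> return 21

Final answer: 21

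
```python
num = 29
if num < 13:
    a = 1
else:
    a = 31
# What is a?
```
Trace:
  num=29
  num=29, a=31

Final answer: 31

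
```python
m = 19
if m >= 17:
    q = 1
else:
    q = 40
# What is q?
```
Trace:
  m=19
  m=19, q=1

Final answer: 1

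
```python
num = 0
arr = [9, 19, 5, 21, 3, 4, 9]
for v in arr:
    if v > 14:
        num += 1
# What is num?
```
Trace:
  num=0
  num=0, v=9
  num=1, v=19
  num=1, v=5
  num=2, v=21
  num=2, v=3
  num=2, v=4
  num=2, v=9

Final answer: 2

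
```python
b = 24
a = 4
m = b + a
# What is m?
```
Trace:
  b=24
  b=24, a=4
  b=24, a=4, m=28

Final answer: 28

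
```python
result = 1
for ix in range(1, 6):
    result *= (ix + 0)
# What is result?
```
Trace:
  result=1
  result=1, ix=1
  result=2, ix=2
  result=6, ix=3
  result=24, ix=4
  result=120, ix=5

Final answer: 120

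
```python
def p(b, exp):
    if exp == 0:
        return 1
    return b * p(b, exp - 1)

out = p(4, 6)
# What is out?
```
Call trace:
p(b=4, exp=6)
  p(b=4, exp=5)
    p(b=4, exp=4)
      p(b=4, exp=3)
        p(b=4, exp=2)
          p(b=4, exp=1)
            p(b=4, exp=0)
            -> return 1
          -> return 4
        -> return 16
      -> return 64
    -> return 256
  -> return 1024
-> return 4096

Final answer: 4096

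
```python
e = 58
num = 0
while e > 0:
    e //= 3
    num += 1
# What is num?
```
Trace:
  e=58
  e=58, num=0
  e=19, num=1
  e=6, num=2
  e=2, num=3
  e=0, num=4

Final answer: 4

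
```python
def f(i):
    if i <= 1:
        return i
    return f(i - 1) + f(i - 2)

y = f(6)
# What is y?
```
Call trace (a repeated sub-call is expanded the first time; later identical calls just restate its return value):
f(i=6)
  f(i=5)
    f(i=4)
      f(i=3)
        f(i=2)
          f(i=1)
          -> return 1
          f(i=0)
          -> return 0
        -> return 1
        f(i=1)
        -> return 1
      -> return 2
      f(i=2) -> return 1  (same call as traced above)
    -> return 3
    f(i=3) -> return 2  (same call as traced above)
  -> return 5
  f(i=4) -> return 3  (same call as traced above)
-> return 8

Final answer: 8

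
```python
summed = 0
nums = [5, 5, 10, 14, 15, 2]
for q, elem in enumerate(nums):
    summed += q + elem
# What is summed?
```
Trace:
  summed=0
  summed=5, q=0, elem=5
  summed=11, q=1, elem=5
  summed=23, q=2, elem=10
  summed=40, q=3, elem=14
  summed=59, q=4, elem=15
  summed=66, q=5, elem=2

Final answer: 66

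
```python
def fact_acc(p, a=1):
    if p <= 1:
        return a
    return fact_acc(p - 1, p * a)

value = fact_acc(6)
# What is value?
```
Call trace:
fact_acc(p=6, a=1)
  fact_acc(p=5, a=6)
    fact_acc(p=4, a=30)
      fact_acc(p=3, a=120)
        fact_acc(p=2, a=360)
          fact_acc(p=1, a=720)
          -> return 720
        -> return 720
      -> return 720
    -> return 720
  -> return 720
-> return 720

Final answer: 720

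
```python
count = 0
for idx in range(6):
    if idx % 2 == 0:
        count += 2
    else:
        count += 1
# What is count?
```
Trace:
  count=0
  count=2, idx=0
  count=3, idx=1
  count=5, idx=2
  count=6, idx=3
  count=8, idx=4
  count=9, idx=5

Final answer: 9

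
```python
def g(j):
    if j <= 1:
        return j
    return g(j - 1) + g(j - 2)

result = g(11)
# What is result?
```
Call trace (a repeated sub-call is expanded the first time; later identical calls just restate its return value):
g(j=11)
  g(j=10)
    g(j=9)
      g(j=8)
        g(j=7)
          g(j=6)
            g(j=5)
              g(j=4)
                g(j=3)
                  g(j=2)
                    g(j=1)
                    -> return 1
                    g(j=0)
                    -> return 0
                  -> return 1
                  g(j=1)
                  -> return 1
                -> return 2
                g(j=2) -> return 1  (same call as traced above)
              -> return 3
              g(j=3) -> return 2  (same call as traced above)
            -> return 5
            g(j=4) -> return 3  (same call as traced above)
          -> return 8
          g(j=5) -> return 5  (same call as traced above)
        -> return 13
        g(j=6) -> return 8  (same call as traced above)
      -> return 21
      g(j=7) -> return 13  (same call as traced above)
    -> return 34
    g(j=8) -> return 21  (same call as traced above)
  -> return 55
  g(j=9) -> return 34  (same call as traced above)
-> return 89

Final answer: 89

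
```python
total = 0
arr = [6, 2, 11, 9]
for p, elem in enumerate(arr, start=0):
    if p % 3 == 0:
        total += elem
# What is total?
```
Trace:
  total=0
  total=6, p=0, elem=6
  total=6, p=1, elem=2
  total=6, p=2, elem=11
  total=15, p=3, elem=9

Final answer: 15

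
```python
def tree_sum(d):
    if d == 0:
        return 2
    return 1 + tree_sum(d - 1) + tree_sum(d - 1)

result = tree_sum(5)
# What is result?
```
Call trace (a repeated sub-call is expanded the first time; later identical calls just restate its return value):
tree_sum(d=5)
  tree_sum(d=4)
    tree_sum(d=3)
      tree_sum(d=2)
        tree_sum(d=1)
          tree_sum(d=0)
          -> return 2
          tree_sum(d=0)
          -> return 2
        -> return 5
        tree_sum(d=1) -> return 5  (same call as traced above)
      -> return 11
      tree_sum(d=2) -> return 11  (same call as traced above)
    -> return 23
    tree_sum(d=3) -> return 23  (same call as traced above)
  -> return 47
  tree_sum(d=4) -> return 47  (same call as traced above)
-> return 95

Final answer: 95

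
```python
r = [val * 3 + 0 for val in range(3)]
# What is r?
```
Trace:
  val=0
  val=1
  val=2
  r=[0, 3, 6]

Final answer: [0, 3, 6]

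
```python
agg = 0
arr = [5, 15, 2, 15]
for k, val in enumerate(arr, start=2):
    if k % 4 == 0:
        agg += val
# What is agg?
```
Trace:
  agg=0
  agg=0, k=2, val=5
  agg=0, k=3, val=15
  agg=2, k=4, val=2
  agg=2, k=5, val=15

Final answer: 2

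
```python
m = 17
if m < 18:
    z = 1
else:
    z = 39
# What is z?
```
Trace:
  m=17
  m=17, z=1

Final answer: 1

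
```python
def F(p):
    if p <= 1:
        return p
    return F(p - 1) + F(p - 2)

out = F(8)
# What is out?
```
Call trace (a repeated sub-call is expanded the first time; later identical calls just restate its return value):
F(p=8)
  F(p=7)
    F(p=6)
      F(p=5)
        F(p=4)
          F(p=3)
            F(p=2)
              F(p=1)
              -> return 1
              F(p=0)
              -> return 0
            -> return 1
            F(p=1)
            -> return 1
          -> return 2
          F(p=2) -> return 1  (same call as traced above)
        -> return 3
        F(p=3) -> return 2  (same call as traced above)
      -> return 5
      F(p=4) -> return 3  (same call as traced above)
    -> return 8
    F(p=5) -> return 5  (same call as traced above)
  -> return 13
  F(p=6) -> return 8  (same call as traced above)
-> return 21

Final answer: 21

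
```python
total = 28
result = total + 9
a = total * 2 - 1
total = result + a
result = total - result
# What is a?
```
Trace:
  total=28
  total=28, result=37
  total=28, result=37, a=55
  total=92, result=37, a=55
  total=92, result=55, a=55

Final answer: 55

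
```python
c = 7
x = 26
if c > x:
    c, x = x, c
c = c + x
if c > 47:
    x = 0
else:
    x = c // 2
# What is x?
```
Trace:
  c=7
  c=7, x=26
  c=7, x=26
  c=33, x=26
  c=33, x=16

Final answer: 16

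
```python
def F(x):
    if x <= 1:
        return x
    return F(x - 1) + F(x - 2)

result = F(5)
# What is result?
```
Call trace (a repeated sub-call is expanded the first time; later identical calls just restate its return value):
F(x=5)
  F(x=4)
    F(x=3)
      F(x=2)
        F(x=1)
        -> return 1
        F(x=0)
        -> return 0
      -> return 1
      F(x=1)
      -> return 1
    -> return 2
    F(x=2) -> return 1  (same call as traced above)
  -> return 3
  F(x=3) -> return 2  (same call as traced above)
-> return 5

Final answer: 5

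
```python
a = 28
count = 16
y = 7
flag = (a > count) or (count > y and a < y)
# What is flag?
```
Trace:
  a=28
  a=28, count=16
  a=28, count=16, y=7
  a=28, count=16, y=7, flag=True

Final answer: True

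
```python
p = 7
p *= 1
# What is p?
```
Trace:
  p=7
  p=7

Final answer: 7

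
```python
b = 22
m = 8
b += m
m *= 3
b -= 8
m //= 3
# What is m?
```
Trace:
  b=22
  b=22, m=8
  b=30, m=8
  b=30, m=24
  b=22, m=24
  b=22, m=8

Final answer: 8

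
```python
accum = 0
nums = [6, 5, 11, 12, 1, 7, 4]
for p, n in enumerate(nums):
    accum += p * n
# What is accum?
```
Trace:
  accum=0
  accum=0, p=0, n=6
  accum=5, p=1, n=5
  accum=27, p=2, n=11
  accum=63, p=3, n=12
  accum=67, p=4, n=1
  accum=102, p=5, n=7
  accum=126, p=6, n=4

Final answer: 126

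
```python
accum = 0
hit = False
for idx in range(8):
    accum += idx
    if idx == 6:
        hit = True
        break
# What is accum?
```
Trace:
  accum=0
  accum=0, hit=False
  accum=0, hit=False, idx=0
  accum=1, hit=False, idx=1
  accum=3, hit=False, idx=2
  accum=6, hit=False, idx=3
  accum=10, hit=False, idx=4
  accum=15, hit=False, idx=5
  accum=21, hit=True, idx=6

Final answer: 21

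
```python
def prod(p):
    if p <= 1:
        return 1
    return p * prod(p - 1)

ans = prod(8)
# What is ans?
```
Call trace:
prod(p=8)
  prod(p=7)
    prod(p=6)
      prod(p=5)
        prod(p=4)
          prod(p=3)
            prod(p=2)
              prod(p=1)
              -> return 1
            -> return 2
          -> return 6
        -> return 24
      -> return 120
    -> return 720
  -> return 5040
-> return 40320

Final answer: 40320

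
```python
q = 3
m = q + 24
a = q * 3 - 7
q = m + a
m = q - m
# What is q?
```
Trace:
  q=3
  q=3, m=27
  q=3, m=27, a=2
  q=29, m=27, a=2
  q=29, m=2, a=2

Final answer: 29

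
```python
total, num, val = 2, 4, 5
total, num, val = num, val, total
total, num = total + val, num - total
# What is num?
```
Trace:
  total=2, num=4, val=5
  total=4, num=5, val=2
  total=6, num=1, val=2

Final answer: 1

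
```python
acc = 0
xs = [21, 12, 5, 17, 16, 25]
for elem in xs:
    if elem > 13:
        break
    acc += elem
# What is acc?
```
Trace:
  acc=0
  acc=0, elem=21

Final answer: 0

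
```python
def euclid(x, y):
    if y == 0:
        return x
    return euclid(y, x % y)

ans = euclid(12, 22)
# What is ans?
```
Call trace:
euclid(x=12, y=22)
  euclid(x=22, y=12)
    euclid(x=12, y=10)
      euclid(x=10, y=2)
        euclid(x=2, y=0)
        -> return 2
      -> return 2
    -> return 2
  -> return 2
-> return 2

Final answer: 2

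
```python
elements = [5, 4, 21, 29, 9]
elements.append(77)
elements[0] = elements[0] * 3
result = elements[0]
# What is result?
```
Trace:
  elements=[5, 4, 21, 29, 9]
  elements=[5, 4, 21, 29, 9, 77]
  elements=[15, 4, 21, 29, 9, 77]
  elements=[15, 4, 21, 29, 9, 77], result=15

Final answer: 15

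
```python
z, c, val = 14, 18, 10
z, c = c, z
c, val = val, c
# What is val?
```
Trace:
  z=14, c=18, val=10
  z=18, c=14, val=10
  z=18, c=10, val=14

Final answer: 14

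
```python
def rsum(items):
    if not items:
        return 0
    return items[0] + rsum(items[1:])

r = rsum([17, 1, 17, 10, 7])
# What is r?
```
Call trace:
rsum(items=[17, 1, 17, 10, 7])
  rsum(items=[1, 17, 10, 7])
    rsum(items=[17, 10, 7])
      rsum(items=[10, 7])
        rsum(items=[7])
          rsum(items=[])
          -> return 0
        -> return 7
      -> return 17
    -> return 34
  -> return 35
-> return 52

Final answer: 52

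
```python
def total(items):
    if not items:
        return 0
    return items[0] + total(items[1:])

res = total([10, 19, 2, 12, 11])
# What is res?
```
Call trace:
total(items=[10, 19, 2, 12, 11])
  total(items=[19, 2, 12, 11])
    total(items=[2, 12, 11])
      total(items=[12, 11])
        total(items=[11])
          total(items=[])
          -> return 0
        -> return 11
      -> return 23
    -> return 25
  -> return 44
-> return 54

Final answer: 54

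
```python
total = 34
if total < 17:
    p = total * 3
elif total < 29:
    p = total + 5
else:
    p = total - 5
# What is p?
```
Trace:
  total=34
  total=34, p=29

Final answer: 29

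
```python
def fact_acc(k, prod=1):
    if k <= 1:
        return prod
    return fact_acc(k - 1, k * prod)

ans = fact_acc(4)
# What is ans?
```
Call trace:
fact_acc(k=4, prod=1)
  fact_acc(k=3, prod=4)
    fact_acc(k=2, prod=12)
      fact_acc(k=1, prod=24)
      -> return 24
    -> return 24
  -> return 24
-> return 24

Final answer: 24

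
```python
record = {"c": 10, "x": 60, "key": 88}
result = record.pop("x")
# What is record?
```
Trace:
  record={'c': 10, 'x': 60, 'key': 88}
  record={'c': 10, 'key': 88}, result=60

Final answer: {'c': 10, 'key': 88}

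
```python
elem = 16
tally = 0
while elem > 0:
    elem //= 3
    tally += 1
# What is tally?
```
Trace:
  elem=16
  elem=16, tally=0
  elem=5, tally=1
  elem=1, tally=2
  elem=0, tally=3

Final answer: 3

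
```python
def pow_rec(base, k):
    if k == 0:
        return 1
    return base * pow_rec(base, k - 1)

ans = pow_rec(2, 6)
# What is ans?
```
Call trace:
pow_rec(base=2, k=6)
  pow_rec(base=2, k=5)
    pow_rec(base=2, k=4)
      pow_rec(base=2, k=3)
        pow_rec(base=2, k=2)
          pow_rec(base=2, k=1)
            pow_rec(base=2, k=0)
            -> return 1
          -> return 2
        -> return 4
      -> return 8
    -> return 16
  -> return 32
-> return 64

Final answer: 64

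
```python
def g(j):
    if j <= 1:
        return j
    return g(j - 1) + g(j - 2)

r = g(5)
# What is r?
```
Call trace (a repeated sub-call is expanded the first time; later identical calls just restate its return value):
g(j=5)
  g(j=4)
    g(j=3)
      g(j=2)
        g(j=1)
        -> return 1
        g(j=0)
        -> return 0
      -> return 1
      g(j=1)
      -> return 1
    -> return 2
    g(j=2) -> return 1  (same call as traced above)
  -> return 3
  g(j=3) -> return 2  (same call as traced above)
-> return 5

Final answer: 5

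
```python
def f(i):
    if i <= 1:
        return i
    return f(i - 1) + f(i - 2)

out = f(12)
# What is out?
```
Call trace (a repeated sub-call is expanded the first time; later identical calls just restate its return value):
f(i=12)
  f(i=11)
    f(i=10)
      f(i=9)
        f(i=8)
          f(i=7)
            f(i=6)
              f(i=5)
                f(i=4)
                  f(i=3)
                    f(i=2)
                      f(i=1)
                      -> return 1
                      f(i=0)
                      -> return 0
                    -> return 1
                    f(i=1)
                    -> return 1
                  -> return 2
                  f(i=2) -> return 1  (same call as traced above)
                -> return 3
                f(i=3) -> return 2  (same call as traced above)
              -> return 5
              f(i=4) -> return 3  (same call as traced above)
            -> return 8
            f(i=5) -> return 5  (same call as traced above)
          -> return 13
          f(i=6) -> return 8  (same call as traced above)
        -> return 21
        f(i=7) -> return 13  (same call as traced above)
      -> return 34
      f(i=8) -> return 21  (same call as traced above)
    -> return 55
    f(i=9) -> return 34  (same call as traced above)
  -> return 89
  f(i=10) -> return 55  (same call as traced above)
-> return 144

Final answer: 144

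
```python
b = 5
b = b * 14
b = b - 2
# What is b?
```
Trace:
  b=5
  b=70
  b=68

Final answer: 68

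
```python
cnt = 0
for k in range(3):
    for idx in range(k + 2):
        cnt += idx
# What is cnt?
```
Trace:
  cnt=0
  cnt=0, k=0, idx=0
  cnt=1, k=0, idx=1
  cnt=1, k=1, idx=0
  cnt=2, k=1, idx=1
  cnt=4, k=1, idx=2
  cnt=4, k=2, idx=0
  cnt=5, k=2, idx=1
  cnt=7, k=2, idx=2
  cnt=10, k=2, idx=3

Final answer: 10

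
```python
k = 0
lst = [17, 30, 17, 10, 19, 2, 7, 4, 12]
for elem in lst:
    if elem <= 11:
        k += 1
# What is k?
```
Trace:
  k=0
  k=0, elem=17
  k=0, elem=30
  k=0, elem=17
  k=1, elem=10
  k=1, elem=19
  k=2, elem=2
  k=3, elem=7
  k=4, elem=4
  k=4, elem=12

Final answer: 4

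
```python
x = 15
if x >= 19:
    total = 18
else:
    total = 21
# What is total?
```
Trace:
  x=15
  x=15, total=21

Final answer: 21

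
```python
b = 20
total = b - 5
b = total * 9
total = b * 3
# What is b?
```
Trace:
  b=20
  b=20, total=15
  b=135, total=15
  b=135, total=405

Final answer: 135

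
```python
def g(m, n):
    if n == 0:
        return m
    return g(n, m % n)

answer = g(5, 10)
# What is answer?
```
Call trace:
g(m=5, n=10)
  g(m=10, n=5)
    g(m=5, n=0)
    -> return 5
  -> return 5
-> return 5

Final answer: 5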